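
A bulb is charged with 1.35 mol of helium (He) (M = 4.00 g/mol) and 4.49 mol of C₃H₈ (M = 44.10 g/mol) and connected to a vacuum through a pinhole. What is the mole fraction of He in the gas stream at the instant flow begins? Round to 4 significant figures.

Effusion rate of each component ∝ n_i/√M_i (partial pressure × 1/√M).
So x_He in the escaping gas = (n_He/√M_He) / Σ(n_i/√M_i)
= (1.35/√4.00) / (1.35/√4.00 + 4.49/√44.10) = 0.6750/(0.6750 + 0.6761) = 0.4996.

0.4996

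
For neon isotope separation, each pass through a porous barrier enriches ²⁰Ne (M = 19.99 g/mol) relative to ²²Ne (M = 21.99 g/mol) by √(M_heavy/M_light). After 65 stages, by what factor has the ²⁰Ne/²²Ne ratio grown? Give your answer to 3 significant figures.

After 65 stages the ratio has grown by (√(21.99/19.99))^65 = (21.99/19.99)^(65/2).
= 1.10005^(65/2) = 22.2.

22.2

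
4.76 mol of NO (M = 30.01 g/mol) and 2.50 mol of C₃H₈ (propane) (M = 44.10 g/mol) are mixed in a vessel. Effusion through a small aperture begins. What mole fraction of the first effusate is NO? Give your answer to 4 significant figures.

Rate_i ∝ x_i/√M_i (Graham's law weighted by mole fraction), so the effusate composition follows n_i/√M_i.
Mole fraction of NO in the effusate = (n_NO/√M_NO) / (n_NO/√M_NO + n_C₃H₈/√M_C₃H₈)
= (4.76/√30.01) / (4.76/√30.01 + 2.50/√44.10) = 0.8689/(0.8689 + 0.3765) = 0.6977.

0.6977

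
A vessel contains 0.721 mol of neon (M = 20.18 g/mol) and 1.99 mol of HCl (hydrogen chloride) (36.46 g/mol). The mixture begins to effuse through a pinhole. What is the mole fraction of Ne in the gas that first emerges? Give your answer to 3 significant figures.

Each component's effusion rate ∝ (its partial pressure)·(1/√M) ∝ n_i/√M_i.
Mole fraction of Ne in the effusate = (n_Ne/√M_Ne) / (n_Ne/√M_Ne + n_HCl/√M_HCl)
= (0.721/√20.18) / (0.721/√20.18 + 1.99/√36.46) = 0.1605/(0.1605 + 0.3296) = 0.328.

0.328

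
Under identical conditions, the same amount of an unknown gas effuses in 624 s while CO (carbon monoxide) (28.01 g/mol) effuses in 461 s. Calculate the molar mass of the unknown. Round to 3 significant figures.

51.3 g/mol

Using Graham's law: t_X/t_CO = √(M_X/M_CO).
624/461 = 1.354 = √(M_X/28.01)
M_X = 28.01 × 1.354² = 28.01 × 1.832 = 51.3 g/mol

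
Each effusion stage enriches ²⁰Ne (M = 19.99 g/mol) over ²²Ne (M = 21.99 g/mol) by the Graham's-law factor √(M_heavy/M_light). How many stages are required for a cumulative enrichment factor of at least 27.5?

70

Per stage α = (21.99/19.99)^(1/2) = 1.10005^0.5, giving ln α = 0.04768.
Need α^N ≥ 27.5 ⇒ N ≥ ln(27.5) / ln α = 3.314 / 0.04768 = 69.51.
Minimum whole number of stages: N = 70.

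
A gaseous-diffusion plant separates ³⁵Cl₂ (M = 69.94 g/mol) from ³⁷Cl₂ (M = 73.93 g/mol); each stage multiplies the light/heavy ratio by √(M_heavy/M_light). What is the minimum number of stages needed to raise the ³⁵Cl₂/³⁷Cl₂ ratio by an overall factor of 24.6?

116

Single-stage factor α = √(73.93/69.94), so ln α = ½ ln(1.05705) = 0.02774.
Need α^N ≥ 24.6 ⇒ N ≥ ln(24.6) / ln α = 3.203 / 0.02774 = 115.45.
So at least 116 stages are needed.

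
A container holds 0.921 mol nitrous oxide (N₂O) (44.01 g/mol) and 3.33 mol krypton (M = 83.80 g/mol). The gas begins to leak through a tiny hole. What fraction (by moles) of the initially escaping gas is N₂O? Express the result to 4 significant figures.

Rate_i ∝ x_i/√M_i (Graham's law weighted by mole fraction), so the effusate composition follows n_i/√M_i.
Mole fraction of N₂O in the effusate = (n_N₂O/√M_N₂O) / (n_N₂O/√M_N₂O + n_Kr/√M_Kr)
= (0.921/√44.01) / (0.921/√44.01 + 3.33/√83.80) = 0.1388/(0.1388 + 0.3638) = 0.2762.

0.2762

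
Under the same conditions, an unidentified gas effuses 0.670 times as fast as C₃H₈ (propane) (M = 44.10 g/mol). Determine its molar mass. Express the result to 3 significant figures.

98.2 g/mol

Since effusion rate ∝ 1/√M, rate_X/rate_C₃H₈ = √(M_C₃H₈/M_X).
0.670 = √(44.10/M_X)
M_X = 44.10 / 0.670² = 44.10 / 0.4489 = 98.2 g/mol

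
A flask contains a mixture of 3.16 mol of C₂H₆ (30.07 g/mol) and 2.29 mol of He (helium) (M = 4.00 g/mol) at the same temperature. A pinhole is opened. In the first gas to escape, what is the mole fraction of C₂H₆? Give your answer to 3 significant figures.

Effusion rate of each component ∝ n_i/√M_i (partial pressure × 1/√M).
x_C₂H₆(eff) = (n_C₂H₆/√M_C₂H₆) / (n_C₂H₆/√M_C₂H₆ + n_He/√M_He)
= (3.16/√30.07) / (3.16/√30.07 + 2.29/√4.00) = 0.5763/(0.5763 + 1.145) = 0.335.

0.335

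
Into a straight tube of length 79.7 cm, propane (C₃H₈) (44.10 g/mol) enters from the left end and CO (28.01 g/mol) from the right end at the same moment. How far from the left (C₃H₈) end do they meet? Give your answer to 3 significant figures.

Graham's law gives d_C₃H₈/d_CO = rate_C₃H₈/rate_CO = √(M_CO/M_C₃H₈) = √(28.01/44.10) = 0.7970.
With d_C₃H₈ + d_CO = 79.7 cm, d_CO = 79.7/(1 + 0.7970) = 44.35 cm.
d_C₃H₈ = 79.7 − 44.35 = 35.3 cm.

35.3 cm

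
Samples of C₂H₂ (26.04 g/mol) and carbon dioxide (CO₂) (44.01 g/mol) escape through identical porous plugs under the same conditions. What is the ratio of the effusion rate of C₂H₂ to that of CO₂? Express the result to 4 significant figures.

1.300

Using Graham's law: rate_C₂H₂/rate_CO₂ = √(M_CO₂/M_C₂H₂) = √(44.01/26.04) = √1.690 = 1.300.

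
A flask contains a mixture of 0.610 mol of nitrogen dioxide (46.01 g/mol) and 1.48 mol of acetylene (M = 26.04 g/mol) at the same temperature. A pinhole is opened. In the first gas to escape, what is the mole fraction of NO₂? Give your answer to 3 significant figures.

Each component's effusion rate ∝ (its partial pressure)·(1/√M) ∝ n_i/√M_i.
Mole fraction of NO₂ in the effusate = (n_NO₂/√M_NO₂) / (n_NO₂/√M_NO₂ + n_C₂H₂/√M_C₂H₂)
= (0.610/√46.01) / (0.610/√46.01 + 1.48/√26.04) = 0.08993/(0.08993 + 0.2900) = 0.237.

0.237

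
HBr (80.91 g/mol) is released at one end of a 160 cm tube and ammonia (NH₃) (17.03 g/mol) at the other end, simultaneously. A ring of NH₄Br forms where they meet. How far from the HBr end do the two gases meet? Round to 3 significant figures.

In equal time, each gas travels a distance ∝ its rate ∝ 1/√M, so d_HBr/d_NH₃ = √(M_NH₃/M_HBr) = √(17.03/80.91) = 0.4588.
With d_HBr + d_NH₃ = 160 cm, d_NH₃ = 160/(1 + 0.4588) = 109.7 cm.
d_HBr = 160 − 109.7 = 50.3 cm.

50.3 cm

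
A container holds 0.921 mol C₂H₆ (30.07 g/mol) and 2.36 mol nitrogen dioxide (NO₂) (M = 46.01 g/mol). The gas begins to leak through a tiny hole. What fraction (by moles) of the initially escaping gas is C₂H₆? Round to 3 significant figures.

Effusion rate of each component ∝ n_i/√M_i (partial pressure × 1/√M).
Mole fraction of C₂H₆ in the effusate = (n_C₂H₆/√M_C₂H₆) / (n_C₂H₆/√M_C₂H₆ + n_NO₂/√M_NO₂)
= (0.921/√30.07) / (0.921/√30.07 + 2.36/√46.01) = 0.1680/(0.1680 + 0.3479) = 0.326.

0.326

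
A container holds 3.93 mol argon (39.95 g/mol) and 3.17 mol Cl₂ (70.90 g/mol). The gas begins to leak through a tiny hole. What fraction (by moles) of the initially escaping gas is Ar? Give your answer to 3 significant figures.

Rate_i ∝ x_i/√M_i (Graham's law weighted by mole fraction), so the effusate composition follows n_i/√M_i.
x_Ar(eff) = (n_Ar/√M_Ar) / (n_Ar/√M_Ar + n_Cl₂/√M_Cl₂)
= (3.93/√39.95) / (3.93/√39.95 + 3.17/√70.90) = 0.6218/(0.6218 + 0.3765) = 0.623.

0.623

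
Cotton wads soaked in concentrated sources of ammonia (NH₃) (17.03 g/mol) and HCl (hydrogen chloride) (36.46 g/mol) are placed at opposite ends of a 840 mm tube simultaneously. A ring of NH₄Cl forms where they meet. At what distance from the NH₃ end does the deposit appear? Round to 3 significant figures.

Graham's law gives d_NH₃/d_HCl = rate_NH₃/rate_HCl = √(M_HCl/M_NH₃) = √(36.46/17.03) = 1.463.
With d_NH₃ + d_HCl = 840 mm, d_HCl = 840/(1 + 1.463) = 341.0 mm.
d_NH₃ = 840 − 341.0 = 499 mm.

499 mm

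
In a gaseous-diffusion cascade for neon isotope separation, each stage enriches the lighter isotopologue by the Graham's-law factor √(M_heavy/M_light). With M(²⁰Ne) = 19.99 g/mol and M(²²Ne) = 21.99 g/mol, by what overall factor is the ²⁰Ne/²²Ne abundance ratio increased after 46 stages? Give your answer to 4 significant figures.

The single-stage factor is √(M_heavy/M_light), so 46 stages give [√(21.99/19.99)]^46 = (21.99/19.99)^(46/2).
= 1.10005^23 = 8.964.

8.964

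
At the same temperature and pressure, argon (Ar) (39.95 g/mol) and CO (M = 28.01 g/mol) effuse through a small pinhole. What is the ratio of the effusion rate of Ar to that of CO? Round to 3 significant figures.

Since effusion rate ∝ 1/√M, rate_Ar/rate_CO = √(M_CO/M_Ar) = √(28.01/39.95) = √0.7011 = 0.837.

0.837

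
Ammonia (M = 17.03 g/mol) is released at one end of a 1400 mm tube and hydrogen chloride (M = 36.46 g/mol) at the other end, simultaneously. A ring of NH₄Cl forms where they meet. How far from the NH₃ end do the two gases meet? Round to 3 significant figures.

The fronts meet when d_NH₃ + d_HCl = L with d_NH₃/d_HCl = √(M_HCl/M_NH₃) (Graham's law). Here √(M_HCl/M_NH₃) = √(36.46/17.03) = 1.463.
With d_NH₃ + d_HCl = 1400 mm, d_HCl = 1400/(1 + 1.463) = 568.4 mm.
d_NH₃ = 1400 − 568.4 = 832 mm.

832 mm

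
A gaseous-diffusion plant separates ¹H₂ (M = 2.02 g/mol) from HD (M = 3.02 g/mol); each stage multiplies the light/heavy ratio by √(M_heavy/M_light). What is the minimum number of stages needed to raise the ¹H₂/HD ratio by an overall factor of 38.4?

19

With α = √(3.02/2.02) per stage, ln α = ½ ln(1.49505) = 0.2011.
Need α^N ≥ 38.4 ⇒ N ≥ ln(38.4) / ln α = 3.648 / 0.2011 = 18.14.
Minimum whole number of stages: N = 19.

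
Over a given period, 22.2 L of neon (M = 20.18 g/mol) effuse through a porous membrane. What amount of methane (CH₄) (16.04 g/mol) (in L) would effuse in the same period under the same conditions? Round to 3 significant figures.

24.9 L

Using Graham's law: rate_CH₄/rate_Ne = √(M_Ne/M_CH₄) = √(20.18/16.04) = √1.258 = 1.122.
So the volume for CH₄ is 22.2 × 1.122 = 24.9 L.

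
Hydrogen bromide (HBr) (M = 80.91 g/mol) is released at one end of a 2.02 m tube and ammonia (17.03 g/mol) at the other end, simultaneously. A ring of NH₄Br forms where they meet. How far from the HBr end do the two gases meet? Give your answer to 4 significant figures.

0.6353 m

Graham's law gives d_HBr/d_NH₃ = rate_HBr/rate_NH₃ = √(M_NH₃/M_HBr) = √(17.03/80.91) = 0.4588.
With d_HBr + d_NH₃ = 2.02 m, d_NH₃ = 2.02/(1 + 0.4588) = 1.385 m.
d_HBr = 2.02 − 1.385 = 0.6353 m.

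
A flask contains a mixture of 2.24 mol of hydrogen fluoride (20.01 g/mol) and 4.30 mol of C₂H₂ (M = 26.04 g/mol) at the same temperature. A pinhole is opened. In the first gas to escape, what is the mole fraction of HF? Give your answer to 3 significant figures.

0.373

Each component's effusion rate ∝ (its partial pressure)·(1/√M) ∝ n_i/√M_i.
Mole fraction of HF in the effusate = (n_HF/√M_HF) / (n_HF/√M_HF + n_C₂H₂/√M_C₂H₂)
= (2.24/√20.01) / (2.24/√20.01 + 4.30/√26.04) = 0.5008/(0.5008 + 0.8427) = 0.373.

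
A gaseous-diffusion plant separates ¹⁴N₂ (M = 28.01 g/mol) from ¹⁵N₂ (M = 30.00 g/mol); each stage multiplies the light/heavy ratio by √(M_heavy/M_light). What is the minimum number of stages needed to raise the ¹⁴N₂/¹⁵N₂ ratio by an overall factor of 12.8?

With α = √(30.00/28.01) per stage, ln α = ½ ln(1.07105) = 0.03432.
Need α^N ≥ 12.8 ⇒ N ≥ ln(12.8) / ln α = 2.549 / 0.03432 = 74.29.
Rounding up, N = 75 stages.

75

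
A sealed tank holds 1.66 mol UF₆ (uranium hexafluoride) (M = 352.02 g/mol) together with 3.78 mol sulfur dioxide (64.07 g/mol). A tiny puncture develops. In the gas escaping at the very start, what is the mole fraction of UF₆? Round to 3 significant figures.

0.158

Effusion rate of each component ∝ n_i/√M_i (partial pressure × 1/√M).
So x_UF₆ in the escaping gas = (n_UF₆/√M_UF₆) / Σ(n_i/√M_i)
= (1.66/√352.02) / (1.66/√352.02 + 3.78/√64.07) = 0.08848/(0.08848 + 0.4722) = 0.158.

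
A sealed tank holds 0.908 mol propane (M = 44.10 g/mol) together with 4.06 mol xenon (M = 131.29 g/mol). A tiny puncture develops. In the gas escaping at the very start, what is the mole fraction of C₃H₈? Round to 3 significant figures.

Effusion rate of each component ∝ n_i/√M_i (partial pressure × 1/√M).
Mole fraction of C₃H₈ in the effusate = (n_C₃H₈/√M_C₃H₈) / (n_C₃H₈/√M_C₃H₈ + n_Xe/√M_Xe)
= (0.908/√44.10) / (0.908/√44.10 + 4.06/√131.29) = 0.1367/(0.1367 + 0.3543) = 0.278.

0.278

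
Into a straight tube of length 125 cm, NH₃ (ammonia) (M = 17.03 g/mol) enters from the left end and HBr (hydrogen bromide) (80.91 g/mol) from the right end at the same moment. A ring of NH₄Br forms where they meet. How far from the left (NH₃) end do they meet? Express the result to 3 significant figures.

Distances travelled in equal time are proportional to diffusion rates, so d_NH₃/d_HBr = √(M_HBr/M_NH₃) = √(80.91/17.03) = 2.180.
With d_NH₃ + d_HBr = 125 cm, d_HBr = 125/(1 + 2.180) = 39.31 cm.
d_NH₃ = 125 − 39.31 = 85.7 cm.

85.7 cm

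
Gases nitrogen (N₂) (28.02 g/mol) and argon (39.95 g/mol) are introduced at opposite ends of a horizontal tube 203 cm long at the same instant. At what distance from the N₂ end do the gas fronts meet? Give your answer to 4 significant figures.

110.5 cm

In equal time, each gas travels a distance ∝ its rate ∝ 1/√M, so d_N₂/d_Ar = √(M_Ar/M_N₂) = √(39.95/28.02) = 1.194.
With d_N₂ + d_Ar = 203 cm, d_Ar = 203/(1 + 1.194) = 92.52 cm.
d_N₂ = 203 − 92.52 = 110.5 cm.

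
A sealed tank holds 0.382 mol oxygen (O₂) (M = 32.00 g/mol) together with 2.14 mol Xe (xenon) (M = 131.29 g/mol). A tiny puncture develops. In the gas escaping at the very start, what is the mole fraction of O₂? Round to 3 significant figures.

0.266

Rate_i ∝ x_i/√M_i (Graham's law weighted by mole fraction), so the effusate composition follows n_i/√M_i.
So x_O₂ in the escaping gas = (n_O₂/√M_O₂) / Σ(n_i/√M_i)
= (0.382/√32.00) / (0.382/√32.00 + 2.14/√131.29) = 0.06753/(0.06753 + 0.1868) = 0.266.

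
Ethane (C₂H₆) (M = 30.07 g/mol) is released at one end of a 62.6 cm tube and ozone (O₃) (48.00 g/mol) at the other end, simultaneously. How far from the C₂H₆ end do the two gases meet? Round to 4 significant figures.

34.94 cm

The fronts meet when d_C₂H₆ + d_O₃ = L with d_C₂H₆/d_O₃ = √(M_O₃/M_C₂H₆) (Graham's law). Here √(M_O₃/M_C₂H₆) = √(48.00/30.07) = 1.263.
With d_C₂H₆ + d_O₃ = 62.6 cm, d_O₃ = 62.6/(1 + 1.263) = 27.66 cm.
d_C₂H₆ = 62.6 − 27.66 = 34.94 cm.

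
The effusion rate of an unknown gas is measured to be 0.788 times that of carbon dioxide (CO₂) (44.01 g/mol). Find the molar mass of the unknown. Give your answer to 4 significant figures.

From Graham's law, rate_X/rate_CO₂ = √(M_CO₂/M_X).
0.788 = √(44.01/M_X)
M_X = 44.01 / 0.788² = 44.01 / 0.6209 = 70.88 g/mol

70.88 g/mol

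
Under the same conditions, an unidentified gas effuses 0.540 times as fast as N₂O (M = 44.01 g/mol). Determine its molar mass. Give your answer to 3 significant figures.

151 g/mol

Since effusion rate ∝ 1/√M, rate_X/rate_N₂O = √(M_N₂O/M_X).
0.540 = √(44.01/M_X)
M_X = 44.01 / 0.540² = 44.01 / 0.2916 = 151 g/mol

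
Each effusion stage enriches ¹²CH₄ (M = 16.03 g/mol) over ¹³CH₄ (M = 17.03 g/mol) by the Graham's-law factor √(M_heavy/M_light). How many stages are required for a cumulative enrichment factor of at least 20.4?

100

With α = √(17.03/16.03) per stage, ln α = ½ ln(1.06238) = 0.03026.
Need α^N ≥ 20.4 ⇒ N ≥ ln(20.4) / ln α = 3.016 / 0.03026 = 99.66.
So at least 100 stages are needed.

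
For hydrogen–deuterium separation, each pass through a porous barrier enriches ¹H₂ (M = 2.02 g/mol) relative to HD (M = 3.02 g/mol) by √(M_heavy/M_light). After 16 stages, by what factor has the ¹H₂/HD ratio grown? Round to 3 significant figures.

Overall factor = α^16 with α = √(3.02/2.02), i.e. (3.02/2.02)^(16/2).
= 1.49505^8 = 25.0.

25.0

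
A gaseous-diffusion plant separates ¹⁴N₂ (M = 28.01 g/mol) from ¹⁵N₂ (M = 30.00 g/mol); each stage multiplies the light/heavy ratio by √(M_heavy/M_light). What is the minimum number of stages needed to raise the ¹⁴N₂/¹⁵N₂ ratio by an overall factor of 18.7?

Single-stage factor α = √(30.00/28.01), so ln α = ½ ln(1.07105) = 0.03432.
Need α^N ≥ 18.7 ⇒ N ≥ ln(18.7) / ln α = 2.929 / 0.03432 = 85.34.
Rounding up, N = 86 stages.

86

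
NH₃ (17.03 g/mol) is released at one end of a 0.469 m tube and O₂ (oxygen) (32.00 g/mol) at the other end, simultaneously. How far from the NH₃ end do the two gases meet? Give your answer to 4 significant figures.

In equal time, each gas travels a distance ∝ its rate ∝ 1/√M, so d_NH₃/d_O₂ = √(M_O₂/M_NH₃) = √(32.00/17.03) = 1.371.
With d_NH₃ + d_O₂ = 0.469 m, d_O₂ = 0.469/(1 + 1.371) = 0.1978 m.
d_NH₃ = 0.469 − 0.1978 = 0.2712 m.

0.2712 m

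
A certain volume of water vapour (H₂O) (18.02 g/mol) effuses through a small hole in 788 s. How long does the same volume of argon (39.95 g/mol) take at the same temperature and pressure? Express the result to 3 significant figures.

1170 s

Using Graham's law: t_Ar/t_H₂O = √(M_Ar/M_H₂O) = √(39.95/18.02) = √2.217 = 1.489.
So the time for Ar is 788 × 1.489 = 1170 s.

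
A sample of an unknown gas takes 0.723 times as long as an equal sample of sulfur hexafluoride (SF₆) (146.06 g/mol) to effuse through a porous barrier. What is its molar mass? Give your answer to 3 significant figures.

Since effusion rate ∝ 1/√M, t_X/t_SF₆ = √(M_X/M_SF₆).
0.723 = √(M_X/146.06)
M_X = 146.06 × 0.723² = 146.06 × 0.5227 = 76.3 g/mol

76.3 g/mol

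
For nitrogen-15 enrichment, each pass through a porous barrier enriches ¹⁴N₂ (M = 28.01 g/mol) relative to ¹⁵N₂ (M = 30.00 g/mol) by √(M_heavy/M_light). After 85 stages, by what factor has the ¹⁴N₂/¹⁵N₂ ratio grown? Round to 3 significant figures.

18.5

The single-stage factor is √(M_heavy/M_light), so 85 stages give [√(30.00/28.01)]^85 = (30.00/28.01)^(85/2).
= 1.07105^(85/2) = 18.5.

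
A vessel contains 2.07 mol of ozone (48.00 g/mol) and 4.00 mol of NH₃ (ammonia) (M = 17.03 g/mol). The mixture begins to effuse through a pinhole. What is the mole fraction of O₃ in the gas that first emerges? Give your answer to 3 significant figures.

The effusion rate of species i is ∝ p_i/√M_i ∝ n_i/√M_i.
Mole fraction of O₃ in the effusate = (n_O₃/√M_O₃) / (n_O₃/√M_O₃ + n_NH₃/√M_NH₃)
= (2.07/√48.00) / (2.07/√48.00 + 4.00/√17.03) = 0.2988/(0.2988 + 0.9693) = 0.236.

0.236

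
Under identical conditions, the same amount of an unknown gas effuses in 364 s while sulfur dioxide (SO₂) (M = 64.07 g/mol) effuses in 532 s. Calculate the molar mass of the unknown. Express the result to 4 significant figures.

Since effusion rate ∝ 1/√M, t_X/t_SO₂ = √(M_X/M_SO₂).
364/532 = 0.6842 = √(M_X/64.07)
M_X = 64.07 × 0.6842² = 64.07 × 0.4681 = 29.99 g/mol

29.99 g/mol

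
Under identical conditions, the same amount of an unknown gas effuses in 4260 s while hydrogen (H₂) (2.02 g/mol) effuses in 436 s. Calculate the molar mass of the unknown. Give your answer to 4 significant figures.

192.8 g/mol

Since effusion rate ∝ 1/√M, t_X/t_H₂ = √(M_X/M_H₂).
4260/436 = 9.771 = √(M_X/2.02)
M_X = 2.02 × 9.771² = 2.02 × 95.47 = 192.8 g/mol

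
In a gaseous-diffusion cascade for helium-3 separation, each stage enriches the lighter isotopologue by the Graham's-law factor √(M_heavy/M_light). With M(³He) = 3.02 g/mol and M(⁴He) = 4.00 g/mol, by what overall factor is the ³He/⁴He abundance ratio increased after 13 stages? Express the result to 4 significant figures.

Each stage multiplies the ratio by α = √(4.00/3.02), so after 13 stages the overall factor is α^13 = (4.00/3.02)^(13/2).
= 1.32450^(13/2) = 6.214.

6.214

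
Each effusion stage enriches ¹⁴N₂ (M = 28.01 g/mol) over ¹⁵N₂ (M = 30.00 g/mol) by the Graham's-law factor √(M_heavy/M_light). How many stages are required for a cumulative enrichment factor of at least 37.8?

With α = √(30.00/28.01) per stage, ln α = ½ ln(1.07105) = 0.03432.
Need α^N ≥ 37.8 ⇒ N ≥ ln(37.8) / ln α = 3.632 / 0.03432 = 105.84.
Rounding up, N = 106 stages.

106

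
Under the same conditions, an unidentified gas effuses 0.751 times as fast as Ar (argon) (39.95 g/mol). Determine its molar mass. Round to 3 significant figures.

70.8 g/mol

Graham's law gives rate_X/rate_Ar = √(M_Ar/M_X).
0.751 = √(39.95/M_X)
M_X = 39.95 / 0.751² = 39.95 / 0.5640 = 70.8 g/mol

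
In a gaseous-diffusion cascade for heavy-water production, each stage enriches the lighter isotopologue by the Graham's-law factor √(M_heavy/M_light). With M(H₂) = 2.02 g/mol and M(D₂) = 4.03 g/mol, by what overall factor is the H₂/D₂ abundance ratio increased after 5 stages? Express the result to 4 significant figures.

After 5 stages the ratio has grown by (√(4.03/2.02))^5 = (4.03/2.02)^(5/2).
= 1.99505^(5/2) = 5.622.

5.622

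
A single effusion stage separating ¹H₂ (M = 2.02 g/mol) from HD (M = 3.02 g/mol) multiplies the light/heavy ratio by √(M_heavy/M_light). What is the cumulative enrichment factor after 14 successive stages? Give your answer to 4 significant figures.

16.70

Each stage multiplies the ratio by α = √(3.02/2.02), so after 14 stages the overall factor is α^14 = (3.02/2.02)^(14/2).
= 1.49505^7 = 16.70.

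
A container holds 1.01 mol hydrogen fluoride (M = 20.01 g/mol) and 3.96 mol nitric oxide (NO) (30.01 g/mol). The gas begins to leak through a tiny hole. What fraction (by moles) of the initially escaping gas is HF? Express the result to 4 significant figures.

0.2380

The effusion rate of species i is ∝ p_i/√M_i ∝ n_i/√M_i.
So x_HF in the escaping gas = (n_HF/√M_HF) / Σ(n_i/√M_i)
= (1.01/√20.01) / (1.01/√20.01 + 3.96/√30.01) = 0.2258/(0.2258 + 0.7229) = 0.2380.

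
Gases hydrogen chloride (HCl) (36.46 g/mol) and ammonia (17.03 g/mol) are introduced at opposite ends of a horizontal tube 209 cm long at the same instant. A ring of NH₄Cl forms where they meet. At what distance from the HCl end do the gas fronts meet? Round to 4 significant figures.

84.85 cm

Graham's law gives d_HCl/d_NH₃ = rate_HCl/rate_NH₃ = √(M_NH₃/M_HCl) = √(17.03/36.46) = 0.6834.
With d_HCl + d_NH₃ = 209 cm, d_NH₃ = 209/(1 + 0.6834) = 124.2 cm.
d_HCl = 209 − 124.2 = 84.85 cm.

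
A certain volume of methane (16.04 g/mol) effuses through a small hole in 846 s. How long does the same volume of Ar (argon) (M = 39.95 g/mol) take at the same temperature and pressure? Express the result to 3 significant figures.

Using Graham's law: t_Ar/t_CH₄ = √(M_Ar/M_CH₄) = √(39.95/16.04) = √2.491 = 1.578.
So the time for Ar is 846 × 1.578 = 1340 s.

1340 s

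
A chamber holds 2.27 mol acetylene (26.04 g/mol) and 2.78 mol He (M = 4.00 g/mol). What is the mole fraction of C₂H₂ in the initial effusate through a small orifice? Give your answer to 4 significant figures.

Each component's effusion rate ∝ (its partial pressure)·(1/√M) ∝ n_i/√M_i.
Mole fraction of C₂H₂ in the effusate = (n_C₂H₂/√M_C₂H₂) / (n_C₂H₂/√M_C₂H₂ + n_He/√M_He)
= (2.27/√26.04) / (2.27/√26.04 + 2.78/√4.00) = 0.4448/(0.4448 + 1.390) = 0.2424.

0.2424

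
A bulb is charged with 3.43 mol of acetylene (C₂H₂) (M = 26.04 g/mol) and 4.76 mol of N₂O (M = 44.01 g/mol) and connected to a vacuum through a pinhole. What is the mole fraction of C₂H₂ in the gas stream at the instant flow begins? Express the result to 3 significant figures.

Effusion rate of each component ∝ n_i/√M_i (partial pressure × 1/√M).
x_C₂H₂(eff) = (n_C₂H₂/√M_C₂H₂) / (n_C₂H₂/√M_C₂H₂ + n_N₂O/√M_N₂O)
= (3.43/√26.04) / (3.43/√26.04 + 4.76/√44.01) = 0.6722/(0.6722 + 0.7175) = 0.484.

0.484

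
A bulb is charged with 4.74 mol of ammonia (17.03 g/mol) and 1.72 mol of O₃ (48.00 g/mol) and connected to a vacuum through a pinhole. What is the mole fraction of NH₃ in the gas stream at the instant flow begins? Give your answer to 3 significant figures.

0.822

Each component's effusion rate ∝ (its partial pressure)·(1/√M) ∝ n_i/√M_i.
Mole fraction of NH₃ in the effusate = (n_NH₃/√M_NH₃) / (n_NH₃/√M_NH₃ + n_O₃/√M_O₃)
= (4.74/√17.03) / (4.74/√17.03 + 1.72/√48.00) = 1.149/(1.149 + 0.2483) = 0.822.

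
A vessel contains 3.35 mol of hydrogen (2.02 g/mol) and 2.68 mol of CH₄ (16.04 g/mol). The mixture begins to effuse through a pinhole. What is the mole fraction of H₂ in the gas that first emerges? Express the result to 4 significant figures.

Effusion rate of each component ∝ n_i/√M_i (partial pressure × 1/√M).
So x_H₂ in the escaping gas = (n_H₂/√M_H₂) / Σ(n_i/√M_i)
= (3.35/√2.02) / (3.35/√2.02 + 2.68/√16.04) = 2.357/(2.357 + 0.6692) = 0.7789.

0.7789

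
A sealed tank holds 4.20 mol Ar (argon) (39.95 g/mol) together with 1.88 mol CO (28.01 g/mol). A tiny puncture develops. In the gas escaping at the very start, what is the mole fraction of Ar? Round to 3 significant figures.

Each component's effusion rate ∝ (its partial pressure)·(1/√M) ∝ n_i/√M_i.
x_Ar(eff) = (n_Ar/√M_Ar) / (n_Ar/√M_Ar + n_CO/√M_CO)
= (4.20/√39.95) / (4.20/√39.95 + 1.88/√28.01) = 0.6645/(0.6645 + 0.3552) = 0.652.

0.652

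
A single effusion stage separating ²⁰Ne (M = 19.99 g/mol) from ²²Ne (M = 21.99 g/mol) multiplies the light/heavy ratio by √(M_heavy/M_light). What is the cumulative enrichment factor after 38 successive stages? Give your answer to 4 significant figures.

After 38 stages the ratio has grown by (√(21.99/19.99))^38 = (21.99/19.99)^(38/2).
= 1.10005^19 = 6.121.

6.121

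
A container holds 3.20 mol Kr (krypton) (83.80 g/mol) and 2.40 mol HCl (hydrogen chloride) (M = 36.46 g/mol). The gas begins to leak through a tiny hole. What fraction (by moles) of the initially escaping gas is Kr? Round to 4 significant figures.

0.4679

Each component's effusion rate ∝ (its partial pressure)·(1/√M) ∝ n_i/√M_i.
Mole fraction of Kr in the effusate = (n_Kr/√M_Kr) / (n_Kr/√M_Kr + n_HCl/√M_HCl)
= (3.20/√83.80) / (3.20/√83.80 + 2.40/√36.46) = 0.3496/(0.3496 + 0.3975) = 0.4679.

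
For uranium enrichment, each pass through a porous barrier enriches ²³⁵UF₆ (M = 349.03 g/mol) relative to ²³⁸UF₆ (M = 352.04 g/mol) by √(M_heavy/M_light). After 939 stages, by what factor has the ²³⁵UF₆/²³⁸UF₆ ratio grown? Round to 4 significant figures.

Overall factor = α^939 with α = √(352.04/349.03), i.e. (352.04/349.03)^(939/2).
= 1.00862^(939/2) = 56.35.

56.35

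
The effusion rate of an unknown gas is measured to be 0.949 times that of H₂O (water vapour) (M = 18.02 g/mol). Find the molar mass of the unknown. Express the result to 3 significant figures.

From Graham's law, rate_X/rate_H₂O = √(M_H₂O/M_X).
0.949 = √(18.02/M_X)
M_X = 18.02 / 0.949² = 18.02 / 0.9006 = 20.0 g/mol

20.0 g/mol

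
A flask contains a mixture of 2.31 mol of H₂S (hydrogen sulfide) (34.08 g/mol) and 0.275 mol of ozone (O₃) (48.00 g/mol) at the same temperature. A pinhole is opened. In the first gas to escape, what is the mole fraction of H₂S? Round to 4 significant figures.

The effusion rate of species i is ∝ p_i/√M_i ∝ n_i/√M_i.
Mole fraction of H₂S in the effusate = (n_H₂S/√M_H₂S) / (n_H₂S/√M_H₂S + n_O₃/√M_O₃)
= (2.31/√34.08) / (2.31/√34.08 + 0.275/√48.00) = 0.3957/(0.3957 + 0.03969) = 0.9088.

0.9088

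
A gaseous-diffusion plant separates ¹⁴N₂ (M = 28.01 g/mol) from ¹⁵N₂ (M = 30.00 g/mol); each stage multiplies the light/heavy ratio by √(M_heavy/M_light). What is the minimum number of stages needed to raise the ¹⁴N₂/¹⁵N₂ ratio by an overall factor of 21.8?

90

With α = √(30.00/28.01) per stage, ln α = ½ ln(1.07105) = 0.03432.
Need α^N ≥ 21.8 ⇒ N ≥ ln(21.8) / ln α = 3.082 / 0.03432 = 89.80.
Minimum whole number of stages: N = 90.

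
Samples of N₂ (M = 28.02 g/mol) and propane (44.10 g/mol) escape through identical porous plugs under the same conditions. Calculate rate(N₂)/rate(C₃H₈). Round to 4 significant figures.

From Graham's law, rate_N₂/rate_C₃H₈ = √(M_C₃H₈/M_N₂) = √(44.10/28.02) = √1.574 = 1.255.

1.255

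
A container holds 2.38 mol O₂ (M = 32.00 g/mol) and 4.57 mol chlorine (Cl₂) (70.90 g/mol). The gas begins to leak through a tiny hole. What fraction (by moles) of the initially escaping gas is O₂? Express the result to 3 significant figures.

0.437

The effusion rate of species i is ∝ p_i/√M_i ∝ n_i/√M_i.
Mole fraction of O₂ in the effusate = (n_O₂/√M_O₂) / (n_O₂/√M_O₂ + n_Cl₂/√M_Cl₂)
= (2.38/√32.00) / (2.38/√32.00 + 4.57/√70.90) = 0.4207/(0.4207 + 0.5427) = 0.437.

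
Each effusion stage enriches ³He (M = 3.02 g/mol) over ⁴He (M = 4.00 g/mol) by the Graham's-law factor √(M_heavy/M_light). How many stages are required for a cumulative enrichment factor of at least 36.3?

26

Single-stage factor α = √(4.00/3.02), so ln α = ½ ln(1.32450) = 0.1405.
Need α^N ≥ 36.3 ⇒ N ≥ ln(36.3) / ln α = 3.592 / 0.1405 = 25.56.
Rounding up, N = 26 stages.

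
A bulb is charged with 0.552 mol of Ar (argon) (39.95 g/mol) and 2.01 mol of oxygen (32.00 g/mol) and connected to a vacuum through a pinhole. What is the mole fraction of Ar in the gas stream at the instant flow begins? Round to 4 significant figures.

0.1973

Rate_i ∝ x_i/√M_i (Graham's law weighted by mole fraction), so the effusate composition follows n_i/√M_i.
So x_Ar in the escaping gas = (n_Ar/√M_Ar) / Σ(n_i/√M_i)
= (0.552/√39.95) / (0.552/√39.95 + 2.01/√32.00) = 0.08733/(0.08733 + 0.3553) = 0.1973.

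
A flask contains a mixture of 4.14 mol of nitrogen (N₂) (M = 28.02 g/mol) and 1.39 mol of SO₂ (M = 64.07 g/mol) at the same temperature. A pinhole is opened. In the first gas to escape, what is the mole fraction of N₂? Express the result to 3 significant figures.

Effusion rate of each component ∝ n_i/√M_i (partial pressure × 1/√M).
Mole fraction of N₂ in the effusate = (n_N₂/√M_N₂) / (n_N₂/√M_N₂ + n_SO₂/√M_SO₂)
= (4.14/√28.02) / (4.14/√28.02 + 1.39/√64.07) = 0.7821/(0.7821 + 0.1737) = 0.818.

0.818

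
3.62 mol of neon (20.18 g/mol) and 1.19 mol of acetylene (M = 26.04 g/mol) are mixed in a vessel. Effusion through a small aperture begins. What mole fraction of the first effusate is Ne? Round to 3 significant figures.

Rate_i ∝ x_i/√M_i (Graham's law weighted by mole fraction), so the effusate composition follows n_i/√M_i.
So x_Ne in the escaping gas = (n_Ne/√M_Ne) / Σ(n_i/√M_i)
= (3.62/√20.18) / (3.62/√20.18 + 1.19/√26.04) = 0.8058/(0.8058 + 0.2332) = 0.776.

0.776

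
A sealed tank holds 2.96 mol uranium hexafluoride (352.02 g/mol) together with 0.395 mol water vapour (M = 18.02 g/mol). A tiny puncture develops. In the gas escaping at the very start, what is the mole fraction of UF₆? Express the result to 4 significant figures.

0.6290

Each component's effusion rate ∝ (its partial pressure)·(1/√M) ∝ n_i/√M_i.
x_UF₆(eff) = (n_UF₆/√M_UF₆) / (n_UF₆/√M_UF₆ + n_H₂O/√M_H₂O)
= (2.96/√352.02) / (2.96/√352.02 + 0.395/√18.02) = 0.1578/(0.1578 + 0.09305) = 0.6290.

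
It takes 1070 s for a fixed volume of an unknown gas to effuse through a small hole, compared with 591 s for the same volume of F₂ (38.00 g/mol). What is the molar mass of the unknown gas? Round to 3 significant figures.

125 g/mol

By Graham's law, t_X/t_F₂ = √(M_X/M_F₂).
1070/591 = 1.810 = √(M_X/38.00)
M_X = 38.00 × 1.810² = 38.00 × 3.278 = 125 g/mol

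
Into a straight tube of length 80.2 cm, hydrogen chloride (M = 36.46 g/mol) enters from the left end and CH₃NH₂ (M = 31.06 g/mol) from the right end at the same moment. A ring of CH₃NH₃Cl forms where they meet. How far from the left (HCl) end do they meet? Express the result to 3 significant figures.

38.5 cm

In equal time, each gas travels a distance ∝ its rate ∝ 1/√M, so d_HCl/d_CH₃NH₂ = √(M_CH₃NH₂/M_HCl) = √(31.06/36.46) = 0.9230.
With d_HCl + d_CH₃NH₂ = 80.2 cm, d_CH₃NH₂ = 80.2/(1 + 0.9230) = 41.71 cm.
d_HCl = 80.2 − 41.71 = 38.5 cm.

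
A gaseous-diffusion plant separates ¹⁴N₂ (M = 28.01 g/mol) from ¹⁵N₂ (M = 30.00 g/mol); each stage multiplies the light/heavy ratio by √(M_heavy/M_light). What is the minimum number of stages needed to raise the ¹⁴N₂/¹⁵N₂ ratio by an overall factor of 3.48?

With α = √(30.00/28.01) per stage, ln α = ½ ln(1.07105) = 0.03432.
Need α^N ≥ 3.48 ⇒ N ≥ ln(3.48) / ln α = 1.247 / 0.03432 = 36.34.
Minimum whole number of stages: N = 37.

37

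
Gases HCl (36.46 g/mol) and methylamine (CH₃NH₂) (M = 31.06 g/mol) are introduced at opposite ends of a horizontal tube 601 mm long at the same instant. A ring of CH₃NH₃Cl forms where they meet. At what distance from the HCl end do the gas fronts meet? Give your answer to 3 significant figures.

288 mm

Distances travelled in equal time are proportional to diffusion rates, so d_HCl/d_CH₃NH₂ = √(M_CH₃NH₂/M_HCl) = √(31.06/36.46) = 0.9230.
With d_HCl + d_CH₃NH₂ = 601 mm, d_CH₃NH₂ = 601/(1 + 0.9230) = 312.5 mm.
d_HCl = 601 − 312.5 = 288 mm.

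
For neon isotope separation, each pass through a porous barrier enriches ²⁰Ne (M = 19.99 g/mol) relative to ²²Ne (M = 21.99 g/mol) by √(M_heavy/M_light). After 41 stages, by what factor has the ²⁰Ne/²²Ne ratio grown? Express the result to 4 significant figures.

7.062

After 41 stages the ratio has grown by (√(21.99/19.99))^41 = (21.99/19.99)^(41/2).
= 1.10005^(41/2) = 7.062.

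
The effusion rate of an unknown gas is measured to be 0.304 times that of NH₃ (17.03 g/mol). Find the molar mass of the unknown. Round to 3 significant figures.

184 g/mol

Using Graham's law: rate_X/rate_NH₃ = √(M_NH₃/M_X).
0.304 = √(17.03/M_X)
M_X = 17.03 / 0.304² = 17.03 / 0.09242 = 184 g/mol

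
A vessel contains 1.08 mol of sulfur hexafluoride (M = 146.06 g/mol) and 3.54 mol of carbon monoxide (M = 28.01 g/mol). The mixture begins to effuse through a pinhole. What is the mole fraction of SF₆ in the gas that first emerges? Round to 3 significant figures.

0.118

Each component's effusion rate ∝ (its partial pressure)·(1/√M) ∝ n_i/√M_i.
So x_SF₆ in the escaping gas = (n_SF₆/√M_SF₆) / Σ(n_i/√M_i)
= (1.08/√146.06) / (1.08/√146.06 + 3.54/√28.01) = 0.08936/(0.08936 + 0.6689) = 0.118.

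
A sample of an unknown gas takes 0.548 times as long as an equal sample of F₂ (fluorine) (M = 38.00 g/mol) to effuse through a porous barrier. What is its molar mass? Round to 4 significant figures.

11.41 g/mol

Since effusion rate ∝ 1/√M, t_X/t_F₂ = √(M_X/M_F₂).
0.548 = √(M_X/38.00)
M_X = 38.00 × 0.548² = 38.00 × 0.3003 = 11.41 g/mol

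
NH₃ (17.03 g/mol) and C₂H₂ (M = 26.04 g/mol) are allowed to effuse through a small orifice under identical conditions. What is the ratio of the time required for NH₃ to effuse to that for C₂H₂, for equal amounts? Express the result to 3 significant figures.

Since effusion rate ∝ 1/√M, t_NH₃/t_C₂H₂ = √(M_NH₃/M_C₂H₂) = √(17.03/26.04) = √0.6540 = 0.809.

0.809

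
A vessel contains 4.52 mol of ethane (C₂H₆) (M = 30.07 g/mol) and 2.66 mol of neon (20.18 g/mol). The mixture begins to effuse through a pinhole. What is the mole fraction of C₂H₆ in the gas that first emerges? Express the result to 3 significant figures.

0.582

Each component's effusion rate ∝ (its partial pressure)·(1/√M) ∝ n_i/√M_i.
So x_C₂H₆ in the escaping gas = (n_C₂H₆/√M_C₂H₆) / Σ(n_i/√M_i)
= (4.52/√30.07) / (4.52/√30.07 + 2.66/√20.18) = 0.8243/(0.8243 + 0.5921) = 0.582.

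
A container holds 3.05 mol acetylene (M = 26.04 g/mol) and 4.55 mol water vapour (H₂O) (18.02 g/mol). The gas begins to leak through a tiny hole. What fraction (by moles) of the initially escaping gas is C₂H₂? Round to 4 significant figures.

Effusion rate of each component ∝ n_i/√M_i (partial pressure × 1/√M).
x_C₂H₂(eff) = (n_C₂H₂/√M_C₂H₂) / (n_C₂H₂/√M_C₂H₂ + n_H₂O/√M_H₂O)
= (3.05/√26.04) / (3.05/√26.04 + 4.55/√18.02) = 0.5977/(0.5977 + 1.072) = 0.3580.

0.3580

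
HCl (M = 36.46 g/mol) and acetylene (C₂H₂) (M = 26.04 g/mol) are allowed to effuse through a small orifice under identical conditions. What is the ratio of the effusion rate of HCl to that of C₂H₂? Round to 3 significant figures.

Using Graham's law: rate_HCl/rate_C₂H₂ = √(M_C₂H₂/M_HCl) = √(26.04/36.46) = √0.7142 = 0.845.

0.845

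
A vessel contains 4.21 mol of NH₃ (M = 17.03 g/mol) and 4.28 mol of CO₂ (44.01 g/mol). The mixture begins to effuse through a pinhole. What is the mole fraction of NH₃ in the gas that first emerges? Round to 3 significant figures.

Rate_i ∝ x_i/√M_i (Graham's law weighted by mole fraction), so the effusate composition follows n_i/√M_i.
x_NH₃(eff) = (n_NH₃/√M_NH₃) / (n_NH₃/√M_NH₃ + n_CO₂/√M_CO₂)
= (4.21/√17.03) / (4.21/√17.03 + 4.28/√44.01) = 1.020/(1.020 + 0.6452) = 0.613.

0.613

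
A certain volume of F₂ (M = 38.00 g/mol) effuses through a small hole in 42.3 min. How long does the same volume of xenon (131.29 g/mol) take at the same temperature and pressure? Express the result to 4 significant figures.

78.63 min

From Graham's law, t_Xe/t_F₂ = √(M_Xe/M_F₂) = √(131.29/38.00) = √3.455 = 1.859.
So the time for Xe is 42.3 × 1.859 = 78.63 min.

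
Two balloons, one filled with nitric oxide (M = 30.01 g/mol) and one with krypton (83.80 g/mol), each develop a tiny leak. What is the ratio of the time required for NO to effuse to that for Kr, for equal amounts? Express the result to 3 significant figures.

Using Graham's law: t_NO/t_Kr = √(M_NO/M_Kr) = √(30.01/83.80) = √0.3581 = 0.598.

0.598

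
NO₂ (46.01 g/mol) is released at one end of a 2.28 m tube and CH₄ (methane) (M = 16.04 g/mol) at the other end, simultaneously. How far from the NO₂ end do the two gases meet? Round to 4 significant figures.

Distances travelled in equal time are proportional to diffusion rates, so d_NO₂/d_CH₄ = √(M_CH₄/M_NO₂) = √(16.04/46.01) = 0.5904.
With d_NO₂ + d_CH₄ = 2.28 m, d_CH₄ = 2.28/(1 + 0.5904) = 1.434 m.
d_NO₂ = 2.28 − 1.434 = 0.8464 m.

0.8464 m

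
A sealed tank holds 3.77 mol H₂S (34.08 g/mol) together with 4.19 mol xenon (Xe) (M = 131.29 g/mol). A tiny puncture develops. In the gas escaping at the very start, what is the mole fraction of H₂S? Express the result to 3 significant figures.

0.638

Rate_i ∝ x_i/√M_i (Graham's law weighted by mole fraction), so the effusate composition follows n_i/√M_i.
Mole fraction of H₂S in the effusate = (n_H₂S/√M_H₂S) / (n_H₂S/√M_H₂S + n_Xe/√M_Xe)
= (3.77/√34.08) / (3.77/√34.08 + 4.19/√131.29) = 0.6458/(0.6458 + 0.3657) = 0.638.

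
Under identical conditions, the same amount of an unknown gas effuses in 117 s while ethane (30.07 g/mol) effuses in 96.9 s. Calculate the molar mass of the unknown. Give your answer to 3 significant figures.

Graham's law gives t_X/t_C₂H₆ = √(M_X/M_C₂H₆).
117/96.9 = 1.207 = √(M_X/30.07)
M_X = 30.07 × 1.207² = 30.07 × 1.458 = 43.8 g/mol

43.8 g/mol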